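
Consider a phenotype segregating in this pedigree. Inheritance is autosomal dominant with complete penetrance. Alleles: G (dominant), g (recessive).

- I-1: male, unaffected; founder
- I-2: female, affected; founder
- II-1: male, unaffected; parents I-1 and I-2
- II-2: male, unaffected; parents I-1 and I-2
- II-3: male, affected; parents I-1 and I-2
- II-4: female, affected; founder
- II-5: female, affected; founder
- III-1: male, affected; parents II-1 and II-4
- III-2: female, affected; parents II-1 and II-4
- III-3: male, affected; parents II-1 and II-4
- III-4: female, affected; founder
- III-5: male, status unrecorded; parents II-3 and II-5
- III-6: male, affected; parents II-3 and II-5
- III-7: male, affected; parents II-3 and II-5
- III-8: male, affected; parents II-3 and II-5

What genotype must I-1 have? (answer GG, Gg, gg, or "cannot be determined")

gg

I-1 is unaffected, so I-1 is gg.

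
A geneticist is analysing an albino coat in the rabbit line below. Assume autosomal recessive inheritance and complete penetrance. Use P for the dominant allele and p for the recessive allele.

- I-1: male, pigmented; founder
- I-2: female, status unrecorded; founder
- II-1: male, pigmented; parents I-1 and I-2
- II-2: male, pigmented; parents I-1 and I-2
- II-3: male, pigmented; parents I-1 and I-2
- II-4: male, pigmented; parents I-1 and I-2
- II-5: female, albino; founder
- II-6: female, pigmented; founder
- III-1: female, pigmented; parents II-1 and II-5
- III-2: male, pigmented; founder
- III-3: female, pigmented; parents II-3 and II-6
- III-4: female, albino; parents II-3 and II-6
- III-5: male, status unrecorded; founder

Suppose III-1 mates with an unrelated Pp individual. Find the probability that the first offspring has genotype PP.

1/4

III-1 is pigmented so carries P and received p from II-5 (pp), so III-1 is Pp.
The cross gives 1/4 PP : 1/2 Pp : 1/4 pp, so P(offspring has genotype PP) = 1/4.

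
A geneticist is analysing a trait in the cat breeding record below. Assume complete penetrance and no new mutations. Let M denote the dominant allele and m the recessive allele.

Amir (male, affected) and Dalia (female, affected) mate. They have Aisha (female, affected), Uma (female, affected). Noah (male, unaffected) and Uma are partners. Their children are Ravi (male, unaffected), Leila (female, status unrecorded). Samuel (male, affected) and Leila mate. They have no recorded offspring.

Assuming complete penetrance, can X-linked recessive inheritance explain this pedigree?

No

Under X-linked recessive, Ravi (unaffected, male) cannot arise from Noah (unaffected) × Uma (affected).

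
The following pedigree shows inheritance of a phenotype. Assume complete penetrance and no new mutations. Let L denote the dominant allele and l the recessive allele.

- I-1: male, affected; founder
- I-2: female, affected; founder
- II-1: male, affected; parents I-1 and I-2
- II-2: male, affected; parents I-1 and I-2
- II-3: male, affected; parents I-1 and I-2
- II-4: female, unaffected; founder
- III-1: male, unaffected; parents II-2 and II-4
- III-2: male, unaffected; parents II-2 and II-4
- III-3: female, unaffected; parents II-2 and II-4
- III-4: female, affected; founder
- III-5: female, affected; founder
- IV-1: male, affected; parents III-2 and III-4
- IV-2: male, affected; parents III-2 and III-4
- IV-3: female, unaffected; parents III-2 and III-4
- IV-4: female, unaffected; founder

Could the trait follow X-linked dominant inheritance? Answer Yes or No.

Under X-linked dominant, III-3 (unaffected, female) cannot arise from II-2 (affected) × II-4 (unaffected).

No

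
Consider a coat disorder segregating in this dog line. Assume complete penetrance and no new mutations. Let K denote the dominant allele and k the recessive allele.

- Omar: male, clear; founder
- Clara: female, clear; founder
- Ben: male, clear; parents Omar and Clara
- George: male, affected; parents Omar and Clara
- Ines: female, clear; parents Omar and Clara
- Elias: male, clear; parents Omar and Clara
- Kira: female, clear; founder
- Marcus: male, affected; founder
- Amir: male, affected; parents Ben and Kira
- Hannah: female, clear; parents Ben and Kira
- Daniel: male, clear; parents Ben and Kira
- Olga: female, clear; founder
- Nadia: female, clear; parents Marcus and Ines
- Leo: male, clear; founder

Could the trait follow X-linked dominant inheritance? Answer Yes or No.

No

Under X-linked dominant, George (affected, male) cannot arise from Omar (clear) × Clara (clear).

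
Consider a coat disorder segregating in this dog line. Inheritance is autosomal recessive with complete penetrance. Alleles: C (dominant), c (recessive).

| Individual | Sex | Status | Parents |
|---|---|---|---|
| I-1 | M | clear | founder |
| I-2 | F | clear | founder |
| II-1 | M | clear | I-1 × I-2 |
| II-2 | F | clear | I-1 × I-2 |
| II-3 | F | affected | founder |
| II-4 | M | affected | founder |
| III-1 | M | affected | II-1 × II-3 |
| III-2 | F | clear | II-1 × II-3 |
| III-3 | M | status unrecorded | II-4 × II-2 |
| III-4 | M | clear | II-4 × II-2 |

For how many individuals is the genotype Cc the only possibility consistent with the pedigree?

Obligate heterozygotes: II-1 is clear so carries C and passed c to III-1 (cc), so II-1 is Cc; III-2 is clear so carries C and received c from II-3 (cc), so III-2 is Cc; III-4 is clear so carries C and received c from II-4 (cc), so III-4 is Cc.
Every other individual is either homozygous by phenotype or has at least one consistent homozygous assignment, so the count is 3.

3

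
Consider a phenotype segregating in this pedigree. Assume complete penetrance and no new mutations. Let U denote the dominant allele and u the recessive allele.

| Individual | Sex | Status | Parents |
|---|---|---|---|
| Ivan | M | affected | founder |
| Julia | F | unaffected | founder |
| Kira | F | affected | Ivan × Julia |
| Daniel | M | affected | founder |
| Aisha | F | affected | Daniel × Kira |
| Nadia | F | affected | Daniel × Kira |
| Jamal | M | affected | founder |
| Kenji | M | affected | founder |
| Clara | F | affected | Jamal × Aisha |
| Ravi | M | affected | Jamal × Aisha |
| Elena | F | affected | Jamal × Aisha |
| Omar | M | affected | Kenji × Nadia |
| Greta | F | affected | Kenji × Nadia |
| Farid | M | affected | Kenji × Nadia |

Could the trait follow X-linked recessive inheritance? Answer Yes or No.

A consistent assignment under X-linked recessive exists: Ivan X^u Y, Julia X^U X^u, Kira X^u X^u, Daniel X^u Y, Aisha X^u X^u, Nadia X^u X^u, Jamal X^u Y, Kenji X^u Y, Clara X^u X^u, Ravi X^u Y, Elena X^u X^u, Omar X^u Y, Greta X^u X^u, Farid X^u Y.
In this assignment every recorded phenotype matches its genotype and every non-founder's genotype is obtainable from its parents' genotypes, so the pedigree is consistent.

Yes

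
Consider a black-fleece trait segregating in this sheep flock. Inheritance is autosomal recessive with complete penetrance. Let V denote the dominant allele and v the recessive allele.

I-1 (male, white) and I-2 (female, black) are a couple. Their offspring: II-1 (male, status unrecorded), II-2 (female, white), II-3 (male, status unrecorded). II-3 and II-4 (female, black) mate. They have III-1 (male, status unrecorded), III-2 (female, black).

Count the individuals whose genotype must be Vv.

Obligate heterozygotes: II-2 is white so carries V and received v from I-2 (vv), so II-2 is Vv.
Every other individual is either homozygous by phenotype or has at least one consistent homozygous assignment, so the count is 1.

1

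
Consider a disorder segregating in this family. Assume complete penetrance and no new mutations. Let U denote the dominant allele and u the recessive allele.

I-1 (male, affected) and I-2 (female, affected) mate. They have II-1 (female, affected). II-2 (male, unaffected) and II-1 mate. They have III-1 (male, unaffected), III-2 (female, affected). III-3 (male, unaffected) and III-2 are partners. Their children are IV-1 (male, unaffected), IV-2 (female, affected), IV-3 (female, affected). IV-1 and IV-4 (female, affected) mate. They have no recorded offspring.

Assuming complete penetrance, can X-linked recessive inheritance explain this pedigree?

No

Under X-linked recessive, III-1 (unaffected, male) cannot arise from II-2 (unaffected) × II-1 (affected).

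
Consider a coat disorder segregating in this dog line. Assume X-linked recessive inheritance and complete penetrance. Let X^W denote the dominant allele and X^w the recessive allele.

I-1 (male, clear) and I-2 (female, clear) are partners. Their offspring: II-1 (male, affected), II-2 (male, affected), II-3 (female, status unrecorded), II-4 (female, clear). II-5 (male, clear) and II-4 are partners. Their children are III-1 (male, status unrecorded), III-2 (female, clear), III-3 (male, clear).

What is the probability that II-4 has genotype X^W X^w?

I-1 is clear, so I-1 is X^W Y.
I-2 is clear so carries W and passed w to II-1 (X^w Y), so I-2 is X^W X^w.
Their cross gives offspring ratios 1/2 X^W X^W : 1/2 X^W X^w. Conditioning on II-4 being clear, P(X^W X^w) = 1/2 / 1 = 1/2 before taking II-4's own offspring into account.
II-5 is clear, so II-5 is X^W Y.
Now use II-4's offspring. Probability of each recorded status — clear son III-3: 1/2 if II-4 is X^W X^w, 1 if X^W X^W. (III-1, III-2: equally likely either way, so uninformative.)
Bayes: P(X^W X^w) = 1/2·1/2 / (1/2·1/2 + 1/2·1) = 1/3.

1/3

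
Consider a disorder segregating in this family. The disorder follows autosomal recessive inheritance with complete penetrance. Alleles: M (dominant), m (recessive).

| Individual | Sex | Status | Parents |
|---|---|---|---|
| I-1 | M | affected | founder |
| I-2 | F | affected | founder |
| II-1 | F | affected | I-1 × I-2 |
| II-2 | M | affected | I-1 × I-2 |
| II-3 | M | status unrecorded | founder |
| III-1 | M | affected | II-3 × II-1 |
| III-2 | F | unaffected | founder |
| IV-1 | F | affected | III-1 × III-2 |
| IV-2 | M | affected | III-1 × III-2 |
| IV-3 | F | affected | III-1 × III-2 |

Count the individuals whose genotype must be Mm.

Obligate heterozygotes: III-2 is unaffected so carries M and passed m to IV-1 (mm), so III-2 is Mm.
Every other individual is either homozygous by phenotype or has at least one consistent homozygous assignment, so the count is 1.

1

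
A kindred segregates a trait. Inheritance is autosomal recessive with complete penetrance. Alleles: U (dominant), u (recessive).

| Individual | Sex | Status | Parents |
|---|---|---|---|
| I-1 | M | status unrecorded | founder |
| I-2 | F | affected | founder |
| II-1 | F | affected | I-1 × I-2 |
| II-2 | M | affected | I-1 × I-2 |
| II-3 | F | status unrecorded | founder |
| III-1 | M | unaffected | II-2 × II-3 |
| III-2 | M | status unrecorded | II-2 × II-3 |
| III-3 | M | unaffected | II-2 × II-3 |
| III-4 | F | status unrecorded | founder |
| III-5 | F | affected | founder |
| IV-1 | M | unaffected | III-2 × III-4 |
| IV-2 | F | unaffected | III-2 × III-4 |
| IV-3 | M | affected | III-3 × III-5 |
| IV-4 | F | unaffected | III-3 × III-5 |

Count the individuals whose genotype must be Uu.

3

Obligate heterozygotes: III-1 is unaffected so carries U and received u from II-2 (uu), so III-1 is Uu; III-3 is unaffected so carries U and received u from II-2 (uu), so III-3 is Uu; IV-4 is unaffected so carries U and received u from III-5 (uu), so IV-4 is Uu.
Every other individual is either homozygous by phenotype or has at least one consistent homozygous assignment, so the count is 3.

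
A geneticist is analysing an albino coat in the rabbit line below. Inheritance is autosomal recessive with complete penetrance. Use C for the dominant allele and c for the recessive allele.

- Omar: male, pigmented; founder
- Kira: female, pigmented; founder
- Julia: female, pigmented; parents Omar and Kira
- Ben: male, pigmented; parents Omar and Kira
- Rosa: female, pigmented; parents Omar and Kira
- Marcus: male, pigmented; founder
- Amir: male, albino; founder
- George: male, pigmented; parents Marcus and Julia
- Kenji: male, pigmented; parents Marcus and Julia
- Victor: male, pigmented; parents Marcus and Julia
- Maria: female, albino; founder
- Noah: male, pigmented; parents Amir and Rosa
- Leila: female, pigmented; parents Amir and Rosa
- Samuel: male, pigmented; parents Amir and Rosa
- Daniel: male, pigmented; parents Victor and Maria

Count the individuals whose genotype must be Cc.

4

Obligate heterozygotes: Noah is pigmented so carries C and received c from Amir (cc), so Noah is Cc; Leila is pigmented so carries C and received c from Amir (cc), so Leila is Cc; Samuel is pigmented so carries C and received c from Amir (cc), so Samuel is Cc; Daniel is pigmented so carries C and received c from Maria (cc), so Daniel is Cc.
Every other individual is either homozygous by phenotype or has at least one consistent homozygous assignment, so the count is 4.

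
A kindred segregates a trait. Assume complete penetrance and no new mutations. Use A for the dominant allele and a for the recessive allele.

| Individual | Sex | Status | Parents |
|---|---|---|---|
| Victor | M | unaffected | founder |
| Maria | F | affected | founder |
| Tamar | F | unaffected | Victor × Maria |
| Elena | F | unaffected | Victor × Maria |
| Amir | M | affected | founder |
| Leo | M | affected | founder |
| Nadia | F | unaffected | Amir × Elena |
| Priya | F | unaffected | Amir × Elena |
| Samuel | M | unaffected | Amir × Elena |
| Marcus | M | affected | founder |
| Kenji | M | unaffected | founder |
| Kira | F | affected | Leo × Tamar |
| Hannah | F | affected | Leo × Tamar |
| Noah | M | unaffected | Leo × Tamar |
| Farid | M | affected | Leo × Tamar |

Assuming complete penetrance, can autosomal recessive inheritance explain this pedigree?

A consistent assignment under autosomal recessive exists: Victor AA, Maria aa, Tamar Aa, Elena Aa, Amir aa, Leo aa, Nadia Aa, Priya Aa, Samuel Aa, Marcus aa, Kenji AA, Kira aa, Hannah aa, Noah Aa, Farid aa.
In this assignment every recorded phenotype matches its genotype and every non-founder's genotype is obtainable from its parents' genotypes, so the pedigree is consistent.

Yes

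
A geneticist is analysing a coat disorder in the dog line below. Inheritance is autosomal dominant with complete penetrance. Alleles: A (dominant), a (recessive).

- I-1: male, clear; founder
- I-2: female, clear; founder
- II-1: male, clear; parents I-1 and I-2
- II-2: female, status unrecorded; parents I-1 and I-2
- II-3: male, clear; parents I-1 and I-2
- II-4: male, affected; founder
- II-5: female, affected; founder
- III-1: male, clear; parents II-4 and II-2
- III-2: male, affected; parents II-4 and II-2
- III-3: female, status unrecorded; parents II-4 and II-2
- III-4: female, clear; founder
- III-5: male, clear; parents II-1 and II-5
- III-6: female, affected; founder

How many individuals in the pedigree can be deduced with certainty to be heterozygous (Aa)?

3

Obligate heterozygotes: II-4 is affected so carries A and passed a to III-1 (aa), so II-4 is Aa; II-5 is affected so carries A and passed a to III-5 (aa), so II-5 is Aa; III-2 is affected so carries A and received a from II-2 (aa), so III-2 is Aa.
Every other individual is either homozygous by phenotype or has at least one consistent homozygous assignment, so the count is 3.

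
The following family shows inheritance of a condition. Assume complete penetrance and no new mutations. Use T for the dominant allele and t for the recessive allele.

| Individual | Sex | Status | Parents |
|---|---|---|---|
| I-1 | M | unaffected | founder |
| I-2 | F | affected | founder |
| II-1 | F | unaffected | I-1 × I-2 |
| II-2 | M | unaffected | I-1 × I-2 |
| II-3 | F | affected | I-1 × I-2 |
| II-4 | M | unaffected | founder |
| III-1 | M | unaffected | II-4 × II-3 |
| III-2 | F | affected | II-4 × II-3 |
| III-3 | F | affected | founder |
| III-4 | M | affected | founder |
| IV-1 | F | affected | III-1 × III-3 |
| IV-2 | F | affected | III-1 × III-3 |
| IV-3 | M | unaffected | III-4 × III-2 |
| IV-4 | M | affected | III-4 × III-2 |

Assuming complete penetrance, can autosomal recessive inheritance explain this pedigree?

Under autosomal recessive, IV-3 (unaffected, male) cannot arise from III-4 (affected) × III-2 (affected).

No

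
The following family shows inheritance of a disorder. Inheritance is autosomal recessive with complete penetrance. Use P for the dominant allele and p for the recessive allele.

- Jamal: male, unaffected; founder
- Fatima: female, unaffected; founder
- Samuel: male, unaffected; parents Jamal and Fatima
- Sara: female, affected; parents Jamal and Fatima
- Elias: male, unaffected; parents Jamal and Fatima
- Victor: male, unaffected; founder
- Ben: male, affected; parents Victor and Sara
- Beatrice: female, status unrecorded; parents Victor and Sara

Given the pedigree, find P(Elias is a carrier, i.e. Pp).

2/3

Jamal is unaffected so carries P and passed p to Sara (pp), so Jamal is Pp.
Fatima is unaffected so carries P and passed p to Sara (pp), so Fatima is Pp.
Their cross gives offspring ratios 1/4 PP : 1/2 Pp : 1/4 pp. Conditioning on Elias being unaffected, P(Pp) = 1/2 / 3/4 = 2/3.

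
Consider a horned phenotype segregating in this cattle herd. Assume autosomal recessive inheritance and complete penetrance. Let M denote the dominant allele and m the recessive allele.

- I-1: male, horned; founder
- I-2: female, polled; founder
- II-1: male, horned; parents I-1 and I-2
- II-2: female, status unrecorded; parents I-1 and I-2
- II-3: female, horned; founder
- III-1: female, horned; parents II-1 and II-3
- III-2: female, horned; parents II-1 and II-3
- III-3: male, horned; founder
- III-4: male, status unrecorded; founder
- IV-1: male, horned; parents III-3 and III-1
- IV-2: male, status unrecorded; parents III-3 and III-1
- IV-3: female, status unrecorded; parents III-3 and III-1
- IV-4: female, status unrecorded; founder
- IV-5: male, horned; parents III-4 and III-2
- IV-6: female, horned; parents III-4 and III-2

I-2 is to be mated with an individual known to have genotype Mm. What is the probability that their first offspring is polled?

I-2 is polled so carries M and passed m to II-1 (mm), so I-2 is Mm.
The cross gives 1/4 MM : 1/2 Mm : 1/4 mm, so P(offspring is polled) = 3/4.

3/4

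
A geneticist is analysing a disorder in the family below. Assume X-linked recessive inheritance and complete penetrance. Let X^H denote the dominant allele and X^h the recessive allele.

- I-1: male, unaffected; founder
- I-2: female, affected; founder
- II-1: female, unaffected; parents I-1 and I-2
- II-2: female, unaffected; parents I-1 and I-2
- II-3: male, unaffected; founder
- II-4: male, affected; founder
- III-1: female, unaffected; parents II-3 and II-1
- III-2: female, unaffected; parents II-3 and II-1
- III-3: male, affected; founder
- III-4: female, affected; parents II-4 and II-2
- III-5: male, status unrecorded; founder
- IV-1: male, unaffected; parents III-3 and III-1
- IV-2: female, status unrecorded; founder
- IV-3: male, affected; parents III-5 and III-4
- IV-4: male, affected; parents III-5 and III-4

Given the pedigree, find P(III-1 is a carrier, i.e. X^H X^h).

1/3

II-3 is unaffected, so II-3 is X^H Y.
II-1 is unaffected so carries H and received h from I-2 (X^h X^h), so II-1 is X^H X^h.
Their cross gives offspring ratios 1/2 X^H X^H : 1/2 X^H X^h. Conditioning on III-1 being unaffected, P(X^H X^h) = 1/2 / 1 = 1/2 before taking III-1's own offspring into account.
III-3 is affected, so III-3 is X^h Y.
Now use III-1's offspring. Probability of each recorded status — unaffected son IV-1: 1/2 if III-1 is X^H X^h, 1 if X^H X^H.
Bayes: P(X^H X^h) = 1/2·1/2 / (1/2·1/2 + 1/2·1) = 1/3.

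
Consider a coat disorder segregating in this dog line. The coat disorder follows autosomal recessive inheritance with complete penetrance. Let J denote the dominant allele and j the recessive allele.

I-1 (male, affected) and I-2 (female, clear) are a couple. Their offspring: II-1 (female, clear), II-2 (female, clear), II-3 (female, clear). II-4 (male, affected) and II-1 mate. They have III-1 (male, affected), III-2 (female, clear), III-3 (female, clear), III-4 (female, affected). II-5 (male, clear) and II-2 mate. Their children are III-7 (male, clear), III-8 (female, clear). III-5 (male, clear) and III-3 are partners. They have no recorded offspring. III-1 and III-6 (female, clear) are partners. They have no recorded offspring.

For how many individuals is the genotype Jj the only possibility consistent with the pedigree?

Obligate heterozygotes: II-1 is clear so carries J and received j from I-1 (jj), so II-1 is Jj; II-2 is clear so carries J and received j from I-1 (jj), so II-2 is Jj; II-3 is clear so carries J and received j from I-1 (jj), so II-3 is Jj; III-2 is clear so carries J and received j from II-4 (jj), so III-2 is Jj; III-3 is clear so carries J and received j from II-4 (jj), so III-3 is Jj.
Every other individual is either homozygous by phenotype or has at least one consistent homozygous assignment, so the count is 5.

5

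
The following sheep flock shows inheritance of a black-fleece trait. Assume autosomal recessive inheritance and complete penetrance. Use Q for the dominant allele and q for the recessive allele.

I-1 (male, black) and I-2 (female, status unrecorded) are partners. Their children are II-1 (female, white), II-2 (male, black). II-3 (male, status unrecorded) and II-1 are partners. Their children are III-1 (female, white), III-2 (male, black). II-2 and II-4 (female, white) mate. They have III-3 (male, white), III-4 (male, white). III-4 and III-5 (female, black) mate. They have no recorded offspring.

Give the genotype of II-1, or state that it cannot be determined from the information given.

Qq

From phenotype alone, II-1 is QQ or Qq.
II-1 is white so carries Q and received q from I-1 (qq), so II-1 is Qq.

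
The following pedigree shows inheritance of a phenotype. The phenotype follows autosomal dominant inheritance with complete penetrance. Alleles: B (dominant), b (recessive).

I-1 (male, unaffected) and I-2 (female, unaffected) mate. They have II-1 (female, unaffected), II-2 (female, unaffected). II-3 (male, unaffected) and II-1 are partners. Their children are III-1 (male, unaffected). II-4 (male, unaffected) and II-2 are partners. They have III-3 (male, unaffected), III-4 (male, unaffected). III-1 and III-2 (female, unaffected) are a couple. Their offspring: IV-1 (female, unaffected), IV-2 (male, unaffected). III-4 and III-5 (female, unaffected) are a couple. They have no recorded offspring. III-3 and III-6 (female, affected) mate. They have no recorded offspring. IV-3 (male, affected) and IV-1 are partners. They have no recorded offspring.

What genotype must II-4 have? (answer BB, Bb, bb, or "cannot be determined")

II-4 is unaffected, so II-4 is bb.

bb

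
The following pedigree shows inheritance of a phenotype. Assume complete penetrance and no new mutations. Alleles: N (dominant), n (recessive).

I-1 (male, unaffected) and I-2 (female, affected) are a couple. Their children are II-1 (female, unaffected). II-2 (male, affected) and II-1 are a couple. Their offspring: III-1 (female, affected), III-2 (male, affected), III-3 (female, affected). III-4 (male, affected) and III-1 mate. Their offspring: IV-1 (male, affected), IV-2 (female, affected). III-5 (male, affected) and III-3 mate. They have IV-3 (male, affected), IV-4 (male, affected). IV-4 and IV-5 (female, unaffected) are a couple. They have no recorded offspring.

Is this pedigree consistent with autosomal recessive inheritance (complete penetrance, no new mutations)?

Yes

A consistent assignment under autosomal recessive exists: I-1 NN, I-2 nn, II-1 Nn, II-2 nn, III-1 nn, III-2 nn, III-3 nn, III-4 nn, III-5 nn, IV-1 nn, IV-2 nn, IV-3 nn, IV-4 nn, IV-5 NN.
In this assignment every recorded phenotype matches its genotype and every non-founder's genotype is obtainable from its parents' genotypes, so the pedigree is consistent.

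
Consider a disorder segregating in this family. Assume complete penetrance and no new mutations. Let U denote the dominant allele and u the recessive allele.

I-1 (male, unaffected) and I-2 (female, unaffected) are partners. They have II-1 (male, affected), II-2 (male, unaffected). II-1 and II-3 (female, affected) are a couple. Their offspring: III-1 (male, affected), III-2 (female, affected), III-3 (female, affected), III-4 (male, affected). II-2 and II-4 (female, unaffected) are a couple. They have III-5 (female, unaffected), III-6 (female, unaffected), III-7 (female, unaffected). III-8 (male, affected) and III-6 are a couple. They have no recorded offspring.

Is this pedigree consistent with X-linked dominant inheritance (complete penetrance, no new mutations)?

Under X-linked dominant, II-1 (affected, male) cannot arise from I-1 (unaffected) × I-2 (unaffected).

No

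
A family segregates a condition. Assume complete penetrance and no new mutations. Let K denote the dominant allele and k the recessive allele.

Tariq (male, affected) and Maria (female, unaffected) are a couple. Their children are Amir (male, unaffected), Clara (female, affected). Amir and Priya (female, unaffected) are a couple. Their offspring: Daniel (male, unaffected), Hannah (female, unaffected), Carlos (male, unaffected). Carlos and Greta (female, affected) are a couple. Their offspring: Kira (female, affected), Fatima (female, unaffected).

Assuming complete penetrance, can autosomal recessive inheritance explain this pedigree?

A consistent assignment under autosomal recessive exists: Tariq kk, Maria Kk, Amir Kk, Clara kk, Priya KK, Daniel KK, Hannah KK, Carlos Kk, Greta kk, Kira kk, Fatima Kk.
In this assignment every recorded phenotype matches its genotype and every non-founder's genotype is obtainable from its parents' genotypes, so the pedigree is consistent.

Yes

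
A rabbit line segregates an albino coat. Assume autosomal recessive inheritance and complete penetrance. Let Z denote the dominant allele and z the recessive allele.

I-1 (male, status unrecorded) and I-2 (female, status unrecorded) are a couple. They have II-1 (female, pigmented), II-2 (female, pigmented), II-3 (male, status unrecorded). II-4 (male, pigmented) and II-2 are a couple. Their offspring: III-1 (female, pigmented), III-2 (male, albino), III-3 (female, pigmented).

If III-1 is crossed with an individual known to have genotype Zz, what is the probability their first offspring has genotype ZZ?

II-4 is pigmented so carries Z and passed z to III-2 (zz), so II-4 is Zz.
II-2 is pigmented so carries Z and passed z to III-2 (zz), so II-2 is Zz.
III-1 is a pigmented offspring of II-4 (Zz) × II-2 (Zz), whose cross gives 1/4 ZZ : 1/2 Zz : 1/4 zz; conditioning on being pigmented, III-1 is ZZ with probability 1/3, Zz with probability 2/3.
Summing over parental genotype combinations, P(offspring has genotype ZZ) = 1/3·1/2 + 2/3·1/4 = 1/3.

1/3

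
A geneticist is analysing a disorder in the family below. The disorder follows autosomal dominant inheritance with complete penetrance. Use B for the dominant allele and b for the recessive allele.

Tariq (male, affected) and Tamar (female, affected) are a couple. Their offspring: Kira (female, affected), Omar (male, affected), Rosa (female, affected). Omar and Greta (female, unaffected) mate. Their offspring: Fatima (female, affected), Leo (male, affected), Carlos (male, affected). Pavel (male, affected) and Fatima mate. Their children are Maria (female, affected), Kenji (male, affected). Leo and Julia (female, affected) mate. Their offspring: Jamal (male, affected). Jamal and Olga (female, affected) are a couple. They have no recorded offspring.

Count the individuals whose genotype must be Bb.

3

Obligate heterozygotes: Fatima is affected so carries B and received b from Greta (bb), so Fatima is Bb; Leo is affected so carries B and received b from Greta (bb), so Leo is Bb; Carlos is affected so carries B and received b from Greta (bb), so Carlos is Bb.
Every other individual is either homozygous by phenotype or has at least one consistent homozygous assignment, so the count is 3.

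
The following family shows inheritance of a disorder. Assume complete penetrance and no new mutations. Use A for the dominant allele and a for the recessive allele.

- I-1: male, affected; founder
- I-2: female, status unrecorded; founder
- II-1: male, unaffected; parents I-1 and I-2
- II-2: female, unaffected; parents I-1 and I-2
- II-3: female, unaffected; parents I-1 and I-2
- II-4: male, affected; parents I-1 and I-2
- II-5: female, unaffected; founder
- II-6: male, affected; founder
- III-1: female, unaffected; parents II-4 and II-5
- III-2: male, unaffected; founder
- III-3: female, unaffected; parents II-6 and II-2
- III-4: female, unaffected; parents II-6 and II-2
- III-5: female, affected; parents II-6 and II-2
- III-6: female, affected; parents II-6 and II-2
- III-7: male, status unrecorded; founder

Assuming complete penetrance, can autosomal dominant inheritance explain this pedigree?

Yes

A consistent assignment under autosomal dominant exists: I-1 Aa, I-2 Aa, II-1 aa, II-2 aa, II-3 aa, II-4 Aa, II-5 aa, II-6 Aa, III-1 aa, III-2 aa, III-3 aa, III-4 aa, III-5 Aa, III-6 Aa, III-7 AA.
In this assignment every recorded phenotype matches its genotype and every non-founder's genotype is obtainable from its parents' genotypes, so the pedigree is consistent.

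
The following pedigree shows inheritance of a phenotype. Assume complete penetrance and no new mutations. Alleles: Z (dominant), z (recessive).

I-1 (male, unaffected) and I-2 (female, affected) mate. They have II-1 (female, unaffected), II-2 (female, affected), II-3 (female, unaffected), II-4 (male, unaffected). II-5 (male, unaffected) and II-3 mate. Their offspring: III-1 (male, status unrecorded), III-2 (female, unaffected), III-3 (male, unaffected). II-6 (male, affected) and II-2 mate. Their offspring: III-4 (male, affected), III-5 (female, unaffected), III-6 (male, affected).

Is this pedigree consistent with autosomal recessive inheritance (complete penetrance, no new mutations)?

Under autosomal recessive, III-5 (unaffected, female) cannot arise from II-6 (affected) × II-2 (affected).

No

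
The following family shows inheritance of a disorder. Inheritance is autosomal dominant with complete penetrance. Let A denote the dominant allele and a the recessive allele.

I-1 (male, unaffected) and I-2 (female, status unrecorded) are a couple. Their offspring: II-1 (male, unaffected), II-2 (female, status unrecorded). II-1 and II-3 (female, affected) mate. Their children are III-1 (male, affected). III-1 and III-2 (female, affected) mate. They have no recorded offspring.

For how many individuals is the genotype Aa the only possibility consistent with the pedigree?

Obligate heterozygotes: III-1 is affected so carries A and received a from II-1 (aa), so III-1 is Aa.
Every other individual is either homozygous by phenotype or has at least one consistent homozygous assignment, so the count is 1.

1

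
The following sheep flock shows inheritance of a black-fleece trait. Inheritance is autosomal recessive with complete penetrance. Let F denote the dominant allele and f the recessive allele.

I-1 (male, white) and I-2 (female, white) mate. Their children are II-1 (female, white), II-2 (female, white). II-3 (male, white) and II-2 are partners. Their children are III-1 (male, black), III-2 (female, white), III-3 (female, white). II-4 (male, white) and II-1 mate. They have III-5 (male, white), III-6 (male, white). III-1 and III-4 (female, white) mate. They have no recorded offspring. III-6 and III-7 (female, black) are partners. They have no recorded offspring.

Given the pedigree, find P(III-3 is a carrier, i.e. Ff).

2/3

II-3 is white so carries F and passed f to III-1 (ff), so II-3 is Ff.
II-2 is white so carries F and passed f to III-1 (ff), so II-2 is Ff.
Their cross gives offspring ratios 1/4 FF : 1/2 Ff : 1/4 ff. Conditioning on III-3 being white, P(Ff) = 1/2 / 3/4 = 2/3.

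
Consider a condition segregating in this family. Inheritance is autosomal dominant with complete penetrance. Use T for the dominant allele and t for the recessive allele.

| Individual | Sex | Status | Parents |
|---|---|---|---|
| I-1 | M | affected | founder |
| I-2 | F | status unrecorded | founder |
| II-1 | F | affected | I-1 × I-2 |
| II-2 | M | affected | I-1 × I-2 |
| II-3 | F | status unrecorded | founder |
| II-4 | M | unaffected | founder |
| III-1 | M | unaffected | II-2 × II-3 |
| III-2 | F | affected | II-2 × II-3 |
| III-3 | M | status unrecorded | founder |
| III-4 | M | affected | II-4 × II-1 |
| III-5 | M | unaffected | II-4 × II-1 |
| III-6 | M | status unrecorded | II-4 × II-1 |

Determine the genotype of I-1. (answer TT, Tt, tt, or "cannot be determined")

I-1's phenotype allows TT or Tt, and no parent or child forces a single allele at both positions; consistent genotype assignments exist with I-1 as TT or Tt.

cannot be determined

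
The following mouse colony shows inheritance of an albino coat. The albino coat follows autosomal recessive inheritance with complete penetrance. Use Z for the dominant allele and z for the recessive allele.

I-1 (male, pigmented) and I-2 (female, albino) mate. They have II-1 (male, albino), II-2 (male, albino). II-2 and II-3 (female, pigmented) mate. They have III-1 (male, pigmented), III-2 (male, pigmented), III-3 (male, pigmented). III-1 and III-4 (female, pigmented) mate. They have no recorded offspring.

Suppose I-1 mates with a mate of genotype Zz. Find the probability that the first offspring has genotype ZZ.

1/4

I-1 is pigmented so carries Z and passed z to II-1 (zz), so I-1 is Zz.
The cross gives 1/4 ZZ : 1/2 Zz : 1/4 zz, so P(offspring has genotype ZZ) = 1/4.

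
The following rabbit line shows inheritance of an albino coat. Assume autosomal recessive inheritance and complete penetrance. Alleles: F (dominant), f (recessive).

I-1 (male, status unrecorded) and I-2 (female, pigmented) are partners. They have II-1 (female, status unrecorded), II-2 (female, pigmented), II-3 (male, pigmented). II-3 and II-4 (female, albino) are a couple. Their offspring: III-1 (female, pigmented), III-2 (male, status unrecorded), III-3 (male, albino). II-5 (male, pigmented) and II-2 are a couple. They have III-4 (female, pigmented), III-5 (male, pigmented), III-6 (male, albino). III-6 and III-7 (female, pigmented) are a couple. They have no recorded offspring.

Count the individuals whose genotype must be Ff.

4

Obligate heterozygotes: II-2 is pigmented so carries F and passed f to III-6 (ff), so II-2 is Ff; II-3 is pigmented so carries F and passed f to III-3 (ff), so II-3 is Ff; II-5 is pigmented so carries F and passed f to III-6 (ff), so II-5 is Ff; III-1 is pigmented so carries F and received f from II-4 (ff), so III-1 is Ff.
Every other individual is either homozygous by phenotype or has at least one consistent homozygous assignment, so the count is 4.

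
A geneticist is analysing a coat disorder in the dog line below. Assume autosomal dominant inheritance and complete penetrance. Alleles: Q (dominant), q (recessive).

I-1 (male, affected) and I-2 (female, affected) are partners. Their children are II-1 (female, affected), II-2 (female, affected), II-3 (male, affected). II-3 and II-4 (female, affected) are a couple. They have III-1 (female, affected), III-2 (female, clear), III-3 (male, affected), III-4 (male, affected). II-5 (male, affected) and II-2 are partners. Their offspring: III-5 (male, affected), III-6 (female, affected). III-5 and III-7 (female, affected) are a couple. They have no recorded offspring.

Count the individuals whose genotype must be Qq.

Obligate heterozygotes: II-3 is affected so carries Q and passed q to III-2 (qq), so II-3 is Qq; II-4 is affected so carries Q and passed q to III-2 (qq), so II-4 is Qq.
Every other individual is either homozygous by phenotype or has at least one consistent homozygous assignment, so the count is 2.

2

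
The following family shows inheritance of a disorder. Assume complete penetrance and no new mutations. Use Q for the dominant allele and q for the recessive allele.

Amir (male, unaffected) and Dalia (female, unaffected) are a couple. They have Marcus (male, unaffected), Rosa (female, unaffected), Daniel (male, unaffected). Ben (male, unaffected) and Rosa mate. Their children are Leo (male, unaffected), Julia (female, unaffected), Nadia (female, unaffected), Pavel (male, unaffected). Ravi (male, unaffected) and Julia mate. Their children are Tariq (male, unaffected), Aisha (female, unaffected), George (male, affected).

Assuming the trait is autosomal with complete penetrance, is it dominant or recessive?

Ravi and Julia are both unaffected yet have an affected child George. Under dominance, an affected child requires at least one affected parent, so the trait cannot be dominant.

recessive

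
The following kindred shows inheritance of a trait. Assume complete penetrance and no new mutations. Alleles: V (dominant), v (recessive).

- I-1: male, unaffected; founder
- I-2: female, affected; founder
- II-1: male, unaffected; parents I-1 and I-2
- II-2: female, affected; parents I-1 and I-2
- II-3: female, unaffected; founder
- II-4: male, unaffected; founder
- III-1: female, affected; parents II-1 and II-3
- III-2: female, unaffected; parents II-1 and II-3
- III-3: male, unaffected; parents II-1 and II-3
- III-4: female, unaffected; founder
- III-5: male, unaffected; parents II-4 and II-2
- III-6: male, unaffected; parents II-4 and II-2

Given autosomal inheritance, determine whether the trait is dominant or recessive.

II-1 and II-3 are both unaffected yet have an affected child III-1. Under dominance, an affected child requires at least one affected parent, so the trait cannot be dominant.

recessive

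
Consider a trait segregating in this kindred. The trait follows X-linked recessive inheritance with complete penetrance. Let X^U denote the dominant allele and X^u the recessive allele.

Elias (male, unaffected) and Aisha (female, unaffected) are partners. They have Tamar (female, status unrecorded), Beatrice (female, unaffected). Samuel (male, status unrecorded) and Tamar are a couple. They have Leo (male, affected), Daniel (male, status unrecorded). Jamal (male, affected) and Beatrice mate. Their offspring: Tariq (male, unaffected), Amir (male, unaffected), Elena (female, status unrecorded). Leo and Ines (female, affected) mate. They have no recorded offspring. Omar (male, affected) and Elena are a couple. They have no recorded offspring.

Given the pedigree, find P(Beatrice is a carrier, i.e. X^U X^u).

Elias is unaffected, so Elias is X^U Y.
Aisha is unaffected so carries U and passed u to Tamar (X^U X^u, whose U came from Elias), so Aisha is X^U X^u.
Their cross gives offspring ratios 1/2 X^U X^U : 1/2 X^U X^u. Conditioning on Beatrice being unaffected, P(X^U X^u) = 1/2 / 1 = 1/2 before taking Beatrice's own offspring into account.
Jamal is affected, so Jamal is X^u Y.
Now use Beatrice's offspring. Probability of each recorded status — unaffected son Tariq: 1/2 if Beatrice is X^U X^u, 1 if X^U X^U; unaffected son Amir: 1/2 if Beatrice is X^U X^u, 1 if X^U X^U. (Elena: equally likely either way, so uninformative.)
Bayes: P(X^U X^u) = 1/2·1/4 / (1/2·1/4 + 1/2·1) = 1/5.

1/5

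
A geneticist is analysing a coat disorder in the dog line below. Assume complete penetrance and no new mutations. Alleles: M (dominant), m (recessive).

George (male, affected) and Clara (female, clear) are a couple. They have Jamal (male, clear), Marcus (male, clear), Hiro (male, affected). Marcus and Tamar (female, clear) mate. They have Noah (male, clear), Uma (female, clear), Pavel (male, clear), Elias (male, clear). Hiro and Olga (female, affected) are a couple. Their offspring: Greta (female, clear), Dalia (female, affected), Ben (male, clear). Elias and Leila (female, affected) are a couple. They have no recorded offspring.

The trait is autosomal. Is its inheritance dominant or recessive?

Hiro and Olga are both affected yet have a clear child Greta. Under a recessive model two affected parents are homozygous and every child would be affected, so the trait cannot be recessive.

dominant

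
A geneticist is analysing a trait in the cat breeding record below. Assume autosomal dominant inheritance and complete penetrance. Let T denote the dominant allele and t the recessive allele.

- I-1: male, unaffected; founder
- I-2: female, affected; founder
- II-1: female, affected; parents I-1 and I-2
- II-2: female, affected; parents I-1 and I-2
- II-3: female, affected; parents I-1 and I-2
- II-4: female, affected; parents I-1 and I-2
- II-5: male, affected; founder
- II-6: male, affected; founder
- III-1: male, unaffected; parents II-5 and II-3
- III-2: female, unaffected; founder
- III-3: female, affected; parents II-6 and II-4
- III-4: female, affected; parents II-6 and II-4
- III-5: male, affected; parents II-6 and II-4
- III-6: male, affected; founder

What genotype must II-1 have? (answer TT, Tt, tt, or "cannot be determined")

Tt

From phenotype alone, II-1 is TT or Tt.
II-1 is affected so carries T and received t from I-1 (tt), so II-1 is Tt.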